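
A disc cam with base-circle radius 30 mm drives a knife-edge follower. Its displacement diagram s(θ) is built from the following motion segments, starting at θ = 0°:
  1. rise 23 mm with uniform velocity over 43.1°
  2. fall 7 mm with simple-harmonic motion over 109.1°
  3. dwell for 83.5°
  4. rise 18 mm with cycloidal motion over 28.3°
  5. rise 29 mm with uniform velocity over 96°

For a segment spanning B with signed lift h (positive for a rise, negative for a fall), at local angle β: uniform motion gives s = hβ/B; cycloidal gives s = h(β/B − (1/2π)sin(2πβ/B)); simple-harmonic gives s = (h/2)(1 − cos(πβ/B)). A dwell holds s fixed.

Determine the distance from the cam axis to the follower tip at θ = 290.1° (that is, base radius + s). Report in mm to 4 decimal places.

seg 1 [0°–43.1°] uniform, h=23: full span → s += 23 → s = 23.0000
seg 2 [43.1°–152.2°] simple-harmonic, h=-7: full span → s += -7 → s = 16.0000
seg 3 [152.2°–235.7°] dwell: s stays 16.0000
seg 4 [235.7°–264°] cycloidal, h=18: full span → s += 18 → s = 34.0000
seg 5 [264°–360°] uniform, h=29: θ=290.1° here. β=26.1, B=96. 29·26.1/96 = 7.8844 → s = 41.8844
radial distance = base radius + s = 30 + 41.8844 = 71.8844

71.8844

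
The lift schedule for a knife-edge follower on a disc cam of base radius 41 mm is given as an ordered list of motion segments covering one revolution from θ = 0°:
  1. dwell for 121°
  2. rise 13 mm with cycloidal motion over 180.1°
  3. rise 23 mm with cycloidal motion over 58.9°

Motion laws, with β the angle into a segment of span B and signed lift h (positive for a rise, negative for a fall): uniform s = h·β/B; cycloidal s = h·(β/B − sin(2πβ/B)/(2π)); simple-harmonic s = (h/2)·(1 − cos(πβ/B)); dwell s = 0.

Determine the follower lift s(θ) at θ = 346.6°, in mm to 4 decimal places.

seg 1 [0°–121°] dwell: s stays 0.0000
seg 2 [121°–301.1°] cycloidal, h=13: full span → s += 13 → s = 13.0000
seg 3 [301.1°–360°] cycloidal, h=23: θ=346.6° here. β=45.5, B=58.9. 23·(0.7725 − sin(2π·0.7725)/(2π)) = 21.3915 → s = 34.3915

34.3915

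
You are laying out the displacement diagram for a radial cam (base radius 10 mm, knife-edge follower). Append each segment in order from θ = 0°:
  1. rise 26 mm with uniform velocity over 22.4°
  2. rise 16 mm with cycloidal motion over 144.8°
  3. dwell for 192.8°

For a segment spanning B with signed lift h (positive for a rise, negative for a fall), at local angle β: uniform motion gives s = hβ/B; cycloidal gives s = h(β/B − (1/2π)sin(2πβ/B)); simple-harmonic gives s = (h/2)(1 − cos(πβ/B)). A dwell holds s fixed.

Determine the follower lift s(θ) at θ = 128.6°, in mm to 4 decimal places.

seg 1 [0°–22.4°] uniform, h=26: full span → s += 26 → s = 26.0000
seg 2 [22.4°–167.2°] cycloidal, h=16: θ=128.6° here. β=106.2, B=144.8. 16·(0.7334 − sin(2π·0.7334)/(2π)) = 14.2675 → s = 40.2675

40.2675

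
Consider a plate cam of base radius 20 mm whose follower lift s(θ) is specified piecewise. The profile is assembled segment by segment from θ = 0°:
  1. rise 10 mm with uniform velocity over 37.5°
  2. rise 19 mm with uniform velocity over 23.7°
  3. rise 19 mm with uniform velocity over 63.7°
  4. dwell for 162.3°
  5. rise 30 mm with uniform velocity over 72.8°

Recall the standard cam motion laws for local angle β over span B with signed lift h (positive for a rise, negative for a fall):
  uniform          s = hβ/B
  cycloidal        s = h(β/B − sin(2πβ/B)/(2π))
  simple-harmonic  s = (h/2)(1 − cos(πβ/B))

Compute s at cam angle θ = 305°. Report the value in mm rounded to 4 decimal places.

seg 1 [0°–37.5°] uniform, h=10: full span → s += 10 → s = 10.0000
seg 2 [37.5°–61.2°] uniform, h=19: full span → s += 19 → s = 29.0000
seg 3 [61.2°–124.9°] uniform, h=19: full span → s += 19 → s = 48.0000
seg 4 [124.9°–287.2°] dwell: s stays 48.0000
seg 5 [287.2°–360°] uniform, h=30: θ=305° here. β=17.8, B=72.8. 30·17.8/72.8 = 7.3352 → s = 55.3352

55.3352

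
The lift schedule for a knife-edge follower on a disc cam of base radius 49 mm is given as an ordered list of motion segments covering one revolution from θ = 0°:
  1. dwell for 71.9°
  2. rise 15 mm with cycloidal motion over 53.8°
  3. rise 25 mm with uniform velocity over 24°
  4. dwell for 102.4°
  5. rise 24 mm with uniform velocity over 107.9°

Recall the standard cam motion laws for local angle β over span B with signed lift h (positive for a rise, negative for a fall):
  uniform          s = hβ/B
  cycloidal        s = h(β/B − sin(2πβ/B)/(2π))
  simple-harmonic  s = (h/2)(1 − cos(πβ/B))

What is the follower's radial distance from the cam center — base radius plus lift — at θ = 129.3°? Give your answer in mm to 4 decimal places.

seg 1 [0°–71.9°] dwell: s stays 0.0000
seg 2 [71.9°–125.7°] cycloidal, h=15: full span → s += 15 → s = 15.0000
seg 3 [125.7°–149.7°] uniform, h=25: θ=129.3° here. β=3.6, B=24. 25·3.6/24 = 3.7500 → s = 18.7500
radial distance = base radius + s = 49 + 18.7500 = 67.7500

67.7500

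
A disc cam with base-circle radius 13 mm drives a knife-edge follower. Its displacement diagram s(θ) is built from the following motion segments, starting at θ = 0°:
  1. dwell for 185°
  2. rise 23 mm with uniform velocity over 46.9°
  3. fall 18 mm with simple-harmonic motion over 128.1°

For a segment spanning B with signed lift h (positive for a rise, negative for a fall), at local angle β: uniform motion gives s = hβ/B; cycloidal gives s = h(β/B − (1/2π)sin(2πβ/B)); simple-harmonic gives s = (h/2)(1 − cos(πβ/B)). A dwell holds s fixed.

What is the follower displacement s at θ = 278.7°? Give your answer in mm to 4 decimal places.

seg 1 [0°–185°] dwell: s stays 0.0000
seg 2 [185°–231.9°] uniform, h=23: full span → s += 23 → s = 23.0000
seg 3 [231.9°–360°] simple-harmonic, h=-18: θ=278.7° here. β=46.8, B=128.1. -18/2·(1 − cos(π·0.3653)) = -5.3051 → s = 17.6949

17.6949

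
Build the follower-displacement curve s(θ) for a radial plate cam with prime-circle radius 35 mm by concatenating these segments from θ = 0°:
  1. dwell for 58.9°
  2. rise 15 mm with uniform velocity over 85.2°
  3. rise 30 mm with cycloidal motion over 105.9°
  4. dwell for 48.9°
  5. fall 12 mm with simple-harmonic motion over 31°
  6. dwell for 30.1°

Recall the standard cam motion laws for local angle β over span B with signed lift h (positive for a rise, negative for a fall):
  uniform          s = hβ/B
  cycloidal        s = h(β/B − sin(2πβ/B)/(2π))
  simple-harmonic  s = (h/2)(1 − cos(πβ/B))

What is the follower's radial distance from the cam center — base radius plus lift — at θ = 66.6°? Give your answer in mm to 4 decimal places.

seg 1 [0°–58.9°] dwell: s stays 0.0000
seg 2 [58.9°–144.1°] uniform, h=15: θ=66.6° here. β=7.7, B=85.2. 15·7.7/85.2 = 1.3556 → s = 1.3556
radial distance = base radius + s = 35 + 1.3556 = 36.3556

36.3556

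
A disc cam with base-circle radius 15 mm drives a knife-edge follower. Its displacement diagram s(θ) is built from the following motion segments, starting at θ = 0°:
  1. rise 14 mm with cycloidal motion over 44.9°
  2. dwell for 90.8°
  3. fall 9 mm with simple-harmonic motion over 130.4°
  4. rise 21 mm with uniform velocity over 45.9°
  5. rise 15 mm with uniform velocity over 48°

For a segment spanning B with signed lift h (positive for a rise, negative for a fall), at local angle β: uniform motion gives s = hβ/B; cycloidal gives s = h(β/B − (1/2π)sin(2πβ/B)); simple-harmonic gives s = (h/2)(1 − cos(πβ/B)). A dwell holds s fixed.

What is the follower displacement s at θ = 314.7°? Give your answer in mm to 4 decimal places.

seg 1 [0°–44.9°] cycloidal, h=14: full span → s += 14 → s = 14.0000
seg 2 [44.9°–135.7°] dwell: s stays 14.0000
seg 3 [135.7°–266.1°] simple-harmonic, h=-9: full span → s += -9 → s = 5.0000
seg 4 [266.1°–312°] uniform, h=21: full span → s += 21 → s = 26.0000
seg 5 [312°–360°] uniform, h=15: θ=314.7° here. β=2.7, B=48. 15·2.7/48 = 0.8437 → s = 26.8437

26.8437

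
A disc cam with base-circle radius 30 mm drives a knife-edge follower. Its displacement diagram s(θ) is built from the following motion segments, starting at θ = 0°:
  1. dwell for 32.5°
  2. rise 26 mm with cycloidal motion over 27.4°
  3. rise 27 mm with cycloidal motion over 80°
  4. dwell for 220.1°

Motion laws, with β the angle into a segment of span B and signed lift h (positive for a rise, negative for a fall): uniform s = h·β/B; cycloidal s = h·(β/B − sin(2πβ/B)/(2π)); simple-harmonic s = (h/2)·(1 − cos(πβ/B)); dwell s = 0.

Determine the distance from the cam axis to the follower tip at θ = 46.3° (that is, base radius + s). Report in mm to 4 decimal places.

seg 1 [0°–32.5°] dwell: s stays 0.0000
seg 2 [32.5°–59.9°] cycloidal, h=26: θ=46.3° here. β=13.8, B=27.4. 26·(0.5036 − sin(2π·0.5036)/(2π)) = 13.1898 → s = 13.1898
radial distance = base radius + s = 30 + 13.1898 = 43.1898

43.1898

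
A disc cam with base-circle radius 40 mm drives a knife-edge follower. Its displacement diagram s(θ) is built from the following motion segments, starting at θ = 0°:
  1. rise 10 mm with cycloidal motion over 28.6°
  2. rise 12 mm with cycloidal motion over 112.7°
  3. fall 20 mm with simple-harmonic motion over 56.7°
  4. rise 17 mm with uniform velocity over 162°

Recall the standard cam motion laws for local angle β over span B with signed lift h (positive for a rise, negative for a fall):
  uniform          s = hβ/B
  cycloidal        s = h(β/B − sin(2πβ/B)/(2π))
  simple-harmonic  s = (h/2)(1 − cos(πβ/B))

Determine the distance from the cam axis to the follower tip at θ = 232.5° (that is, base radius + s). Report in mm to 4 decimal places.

seg 1 [0°–28.6°] cycloidal, h=10: full span → s += 10 → s = 10.0000
seg 2 [28.6°–141.3°] cycloidal, h=12: full span → s += 12 → s = 22.0000
seg 3 [141.3°–198°] simple-harmonic, h=-20: full span → s += -20 → s = 2.0000
seg 4 [198°–360°] uniform, h=17: θ=232.5° here. β=34.5, B=162. 17·34.5/162 = 3.6204 → s = 5.6204
radial distance = base radius + s = 40 + 5.6204 = 45.6204

45.6204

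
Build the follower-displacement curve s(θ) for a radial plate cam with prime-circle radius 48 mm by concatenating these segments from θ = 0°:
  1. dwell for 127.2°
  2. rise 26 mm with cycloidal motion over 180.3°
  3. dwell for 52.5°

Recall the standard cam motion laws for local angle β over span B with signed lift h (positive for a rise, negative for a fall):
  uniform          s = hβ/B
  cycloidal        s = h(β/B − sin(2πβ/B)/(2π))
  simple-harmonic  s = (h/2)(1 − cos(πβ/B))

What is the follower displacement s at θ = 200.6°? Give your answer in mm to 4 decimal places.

seg 1 [0°–127.2°] dwell: s stays 0.0000
seg 2 [127.2°–307.5°] cycloidal, h=26: θ=200.6° here. β=73.4, B=180.3. 26·(0.4071 − sin(2π·0.4071)/(2π)) = 8.3040 → s = 8.3040

8.3040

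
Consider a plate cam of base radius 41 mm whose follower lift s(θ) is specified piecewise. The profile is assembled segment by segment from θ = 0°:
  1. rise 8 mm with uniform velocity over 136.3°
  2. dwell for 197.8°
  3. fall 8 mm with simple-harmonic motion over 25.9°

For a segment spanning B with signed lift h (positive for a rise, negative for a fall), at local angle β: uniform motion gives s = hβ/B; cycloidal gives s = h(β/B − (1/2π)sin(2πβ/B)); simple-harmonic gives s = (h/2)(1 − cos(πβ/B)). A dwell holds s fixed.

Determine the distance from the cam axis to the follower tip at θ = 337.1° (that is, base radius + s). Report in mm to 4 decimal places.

seg 1 [0°–136.3°] uniform, h=8: full span → s += 8 → s = 8.0000
seg 2 [136.3°–334.1°] dwell: s stays 8.0000
seg 3 [334.1°–360°] simple-harmonic, h=-8: θ=337.1° here. β=3, B=25.9. -8/2·(1 − cos(π·0.1158)) = -0.2619 → s = 7.7381
radial distance = base radius + s = 41 + 7.7381 = 48.7381

48.7381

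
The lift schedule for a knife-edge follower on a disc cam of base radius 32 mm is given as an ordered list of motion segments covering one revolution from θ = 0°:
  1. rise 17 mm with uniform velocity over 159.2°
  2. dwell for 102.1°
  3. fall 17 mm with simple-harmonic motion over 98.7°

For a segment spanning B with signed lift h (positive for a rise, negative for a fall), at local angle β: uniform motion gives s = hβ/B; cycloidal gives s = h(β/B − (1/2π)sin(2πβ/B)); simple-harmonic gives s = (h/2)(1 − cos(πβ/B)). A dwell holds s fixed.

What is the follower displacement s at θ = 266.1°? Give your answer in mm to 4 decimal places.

seg 1 [0°–159.2°] uniform, h=17: full span → s += 17 → s = 17.0000
seg 2 [159.2°–261.3°] dwell: s stays 17.0000
seg 3 [261.3°–360°] simple-harmonic, h=-17: θ=266.1° here. β=4.8, B=98.7. -17/2·(1 − cos(π·0.0486)) = -0.0990 → s = 16.9010

16.9010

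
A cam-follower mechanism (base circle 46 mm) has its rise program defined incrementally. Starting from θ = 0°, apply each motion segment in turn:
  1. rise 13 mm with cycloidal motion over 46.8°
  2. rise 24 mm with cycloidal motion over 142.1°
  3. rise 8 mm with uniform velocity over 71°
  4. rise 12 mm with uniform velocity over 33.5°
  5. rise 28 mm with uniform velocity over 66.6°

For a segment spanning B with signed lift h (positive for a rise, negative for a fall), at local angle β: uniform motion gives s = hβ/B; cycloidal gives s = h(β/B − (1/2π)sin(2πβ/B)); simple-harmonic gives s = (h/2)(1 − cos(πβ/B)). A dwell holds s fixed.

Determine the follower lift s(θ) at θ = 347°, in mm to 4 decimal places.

seg 1 [0°–46.8°] cycloidal, h=13: full span → s += 13 → s = 13.0000
seg 2 [46.8°–188.9°] cycloidal, h=24: full span → s += 24 → s = 37.0000
seg 3 [188.9°–259.9°] uniform, h=8: full span → s += 8 → s = 45.0000
seg 4 [259.9°–293.4°] uniform, h=12: full span → s += 12 → s = 57.0000
seg 5 [293.4°–360°] uniform, h=28: θ=347° here. β=53.6, B=66.6. 28·53.6/66.6 = 22.5345 → s = 79.5345

79.5345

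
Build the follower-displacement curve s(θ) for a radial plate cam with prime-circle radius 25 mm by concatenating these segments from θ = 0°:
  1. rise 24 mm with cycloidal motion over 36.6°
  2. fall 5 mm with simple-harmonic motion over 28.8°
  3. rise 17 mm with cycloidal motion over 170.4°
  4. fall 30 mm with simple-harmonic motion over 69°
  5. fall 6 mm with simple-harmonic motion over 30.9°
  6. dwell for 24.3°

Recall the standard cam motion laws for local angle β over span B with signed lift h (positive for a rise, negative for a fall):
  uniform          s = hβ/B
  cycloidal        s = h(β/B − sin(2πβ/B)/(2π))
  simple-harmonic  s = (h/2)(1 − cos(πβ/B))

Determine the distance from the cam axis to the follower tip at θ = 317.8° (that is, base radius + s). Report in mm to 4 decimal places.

seg 1 [0°–36.6°] cycloidal, h=24: full span → s += 24 → s = 24.0000
seg 2 [36.6°–65.4°] simple-harmonic, h=-5: full span → s += -5 → s = 19.0000
seg 3 [65.4°–235.8°] cycloidal, h=17: full span → s += 17 → s = 36.0000
seg 4 [235.8°–304.8°] simple-harmonic, h=-30: full span → s += -30 → s = 6.0000
seg 5 [304.8°–335.7°] simple-harmonic, h=-6: θ=317.8° here. β=13, B=30.9. -6/2·(1 − cos(π·0.4207)) = -2.2604 → s = 3.7396
radial distance = base radius + s = 25 + 3.7396 = 28.7396

28.7396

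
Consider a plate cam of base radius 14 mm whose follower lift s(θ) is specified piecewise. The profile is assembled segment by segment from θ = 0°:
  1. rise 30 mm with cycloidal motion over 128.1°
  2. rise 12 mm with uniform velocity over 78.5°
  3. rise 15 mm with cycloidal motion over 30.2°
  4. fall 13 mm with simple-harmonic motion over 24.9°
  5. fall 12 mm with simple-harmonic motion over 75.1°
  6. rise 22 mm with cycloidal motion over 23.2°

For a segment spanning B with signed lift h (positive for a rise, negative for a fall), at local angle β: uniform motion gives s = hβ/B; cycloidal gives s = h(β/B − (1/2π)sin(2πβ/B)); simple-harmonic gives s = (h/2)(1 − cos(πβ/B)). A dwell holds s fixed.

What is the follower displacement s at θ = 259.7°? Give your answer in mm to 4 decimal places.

seg 1 [0°–128.1°] cycloidal, h=30: full span → s += 30 → s = 30.0000
seg 2 [128.1°–206.6°] uniform, h=12: full span → s += 12 → s = 42.0000
seg 3 [206.6°–236.8°] cycloidal, h=15: full span → s += 15 → s = 57.0000
seg 4 [236.8°–261.7°] simple-harmonic, h=-13: θ=259.7° here. β=22.9, B=24.9. -13/2·(1 − cos(π·0.9197)) = -12.7942 → s = 44.2058

44.2058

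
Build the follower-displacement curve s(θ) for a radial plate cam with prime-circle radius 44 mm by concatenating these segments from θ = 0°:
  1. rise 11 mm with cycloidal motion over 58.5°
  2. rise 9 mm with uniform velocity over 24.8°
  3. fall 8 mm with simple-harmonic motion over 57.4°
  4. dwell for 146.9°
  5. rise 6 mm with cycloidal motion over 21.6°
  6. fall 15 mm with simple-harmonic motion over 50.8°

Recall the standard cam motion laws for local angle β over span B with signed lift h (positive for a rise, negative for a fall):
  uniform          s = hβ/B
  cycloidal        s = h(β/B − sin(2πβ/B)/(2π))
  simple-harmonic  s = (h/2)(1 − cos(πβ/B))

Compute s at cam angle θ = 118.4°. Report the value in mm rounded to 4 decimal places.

seg 1 [0°–58.5°] cycloidal, h=11: full span → s += 11 → s = 11.0000
seg 2 [58.5°–83.3°] uniform, h=9: full span → s += 9 → s = 20.0000
seg 3 [83.3°–140.7°] simple-harmonic, h=-8: θ=118.4° here. β=35.1, B=57.4. -8/2·(1 − cos(π·0.6115)) = -5.3727 → s = 14.6273

14.6273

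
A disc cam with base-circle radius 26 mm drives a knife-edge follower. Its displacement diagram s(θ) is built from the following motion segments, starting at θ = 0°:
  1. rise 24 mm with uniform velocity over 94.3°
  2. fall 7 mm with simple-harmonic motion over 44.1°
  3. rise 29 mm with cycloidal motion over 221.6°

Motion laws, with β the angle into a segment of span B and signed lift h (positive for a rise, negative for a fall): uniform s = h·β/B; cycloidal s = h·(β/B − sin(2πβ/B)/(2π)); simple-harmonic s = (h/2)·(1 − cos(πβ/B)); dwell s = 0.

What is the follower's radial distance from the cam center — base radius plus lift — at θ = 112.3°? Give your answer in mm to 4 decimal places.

seg 1 [0°–94.3°] uniform, h=24: full span → s += 24 → s = 24.0000
seg 2 [94.3°–138.4°] simple-harmonic, h=-7: θ=112.3° here. β=18, B=44.1. -7/2·(1 − cos(π·0.4082)) = -2.5042 → s = 21.4958
radial distance = base radius + s = 26 + 21.4958 = 47.4958

47.4958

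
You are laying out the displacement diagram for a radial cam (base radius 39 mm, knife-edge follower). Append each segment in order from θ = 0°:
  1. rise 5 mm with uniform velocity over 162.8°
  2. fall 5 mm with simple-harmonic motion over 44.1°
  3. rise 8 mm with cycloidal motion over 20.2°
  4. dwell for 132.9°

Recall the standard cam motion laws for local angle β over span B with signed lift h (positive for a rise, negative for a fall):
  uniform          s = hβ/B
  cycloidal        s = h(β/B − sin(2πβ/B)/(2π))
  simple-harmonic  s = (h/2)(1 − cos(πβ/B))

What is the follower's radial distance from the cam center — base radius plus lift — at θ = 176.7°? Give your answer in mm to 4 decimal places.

seg 1 [0°–162.8°] uniform, h=5: full span → s += 5 → s = 5.0000
seg 2 [162.8°–206.9°] simple-harmonic, h=-5: θ=176.7° here. β=13.9, B=44.1. -5/2·(1 − cos(π·0.3152)) = -1.1287 → s = 3.8713
radial distance = base radius + s = 39 + 3.8713 = 42.8713

42.8713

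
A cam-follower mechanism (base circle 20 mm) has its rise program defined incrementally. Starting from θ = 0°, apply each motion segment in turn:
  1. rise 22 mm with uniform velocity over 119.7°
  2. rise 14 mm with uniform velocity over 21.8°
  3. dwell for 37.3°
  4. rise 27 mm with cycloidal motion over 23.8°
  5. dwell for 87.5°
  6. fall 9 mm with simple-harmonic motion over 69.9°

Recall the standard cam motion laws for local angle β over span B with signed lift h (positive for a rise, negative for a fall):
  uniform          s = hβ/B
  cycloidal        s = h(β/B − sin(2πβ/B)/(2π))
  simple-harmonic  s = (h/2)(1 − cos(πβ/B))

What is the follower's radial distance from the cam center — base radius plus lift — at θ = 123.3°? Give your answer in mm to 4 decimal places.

seg 1 [0°–119.7°] uniform, h=22: full span → s += 22 → s = 22.0000
seg 2 [119.7°–141.5°] uniform, h=14: θ=123.3° here. β=3.6, B=21.8. 14·3.6/21.8 = 2.3119 → s = 24.3119
radial distance = base radius + s = 20 + 24.3119 = 44.3119

44.3119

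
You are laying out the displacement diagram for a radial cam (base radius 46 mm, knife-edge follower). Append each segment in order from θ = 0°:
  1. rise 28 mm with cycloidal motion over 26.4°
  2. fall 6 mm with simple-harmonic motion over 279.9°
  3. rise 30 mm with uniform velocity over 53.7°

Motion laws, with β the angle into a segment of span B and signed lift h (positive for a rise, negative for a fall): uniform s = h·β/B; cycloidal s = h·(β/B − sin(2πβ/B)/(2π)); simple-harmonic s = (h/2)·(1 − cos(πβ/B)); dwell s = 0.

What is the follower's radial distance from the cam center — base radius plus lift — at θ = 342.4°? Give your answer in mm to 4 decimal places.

seg 1 [0°–26.4°] cycloidal, h=28: full span → s += 28 → s = 28.0000
seg 2 [26.4°–306.3°] simple-harmonic, h=-6: full span → s += -6 → s = 22.0000
seg 3 [306.3°–360°] uniform, h=30: θ=342.4° here. β=36.1, B=53.7. 30·36.1/53.7 = 20.1676 → s = 42.1676
radial distance = base radius + s = 46 + 42.1676 = 88.1676

88.1676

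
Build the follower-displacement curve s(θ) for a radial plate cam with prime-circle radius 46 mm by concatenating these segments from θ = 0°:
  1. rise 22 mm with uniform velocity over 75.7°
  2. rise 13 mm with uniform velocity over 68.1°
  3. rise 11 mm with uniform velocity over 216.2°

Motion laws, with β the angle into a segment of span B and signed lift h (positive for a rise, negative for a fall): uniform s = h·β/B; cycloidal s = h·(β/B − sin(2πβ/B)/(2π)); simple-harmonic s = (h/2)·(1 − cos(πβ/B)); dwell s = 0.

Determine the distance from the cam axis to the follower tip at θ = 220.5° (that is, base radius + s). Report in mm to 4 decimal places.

seg 1 [0°–75.7°] uniform, h=22: full span → s += 22 → s = 22.0000
seg 2 [75.7°–143.8°] uniform, h=13: full span → s += 13 → s = 35.0000
seg 3 [143.8°–360°] uniform, h=11: θ=220.5° here. β=76.7, B=216.2. 11·76.7/216.2 = 3.9024 → s = 38.9024
radial distance = base radius + s = 46 + 38.9024 = 84.9024

84.9024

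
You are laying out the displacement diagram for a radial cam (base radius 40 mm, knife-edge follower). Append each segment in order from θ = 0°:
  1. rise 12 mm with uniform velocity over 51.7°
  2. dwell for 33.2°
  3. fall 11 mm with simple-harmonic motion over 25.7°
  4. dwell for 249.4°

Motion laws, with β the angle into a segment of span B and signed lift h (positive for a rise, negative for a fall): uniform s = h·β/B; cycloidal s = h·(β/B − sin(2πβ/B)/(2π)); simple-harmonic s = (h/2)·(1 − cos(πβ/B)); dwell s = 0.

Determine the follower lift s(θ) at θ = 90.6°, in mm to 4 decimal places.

seg 1 [0°–51.7°] uniform, h=12: full span → s += 12 → s = 12.0000
seg 2 [51.7°–84.9°] dwell: s stays 12.0000
seg 3 [84.9°–110.6°] simple-harmonic, h=-11: θ=90.6° here. β=5.7, B=25.7. -11/2·(1 − cos(π·0.2218)) = -1.2820 → s = 10.7180

10.7180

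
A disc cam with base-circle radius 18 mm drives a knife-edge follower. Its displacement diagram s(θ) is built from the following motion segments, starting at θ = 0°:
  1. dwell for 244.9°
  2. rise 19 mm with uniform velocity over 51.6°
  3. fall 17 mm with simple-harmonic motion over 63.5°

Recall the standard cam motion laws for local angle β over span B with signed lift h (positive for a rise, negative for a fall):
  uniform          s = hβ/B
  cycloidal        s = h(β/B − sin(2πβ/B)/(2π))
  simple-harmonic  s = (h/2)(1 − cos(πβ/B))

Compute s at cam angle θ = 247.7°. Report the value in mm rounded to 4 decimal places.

seg 1 [0°–244.9°] dwell: s stays 0.0000
seg 2 [244.9°–296.5°] uniform, h=19: θ=247.7° here. β=2.8, B=51.6. 19·2.8/51.6 = 1.0310 → s = 1.0310

1.0310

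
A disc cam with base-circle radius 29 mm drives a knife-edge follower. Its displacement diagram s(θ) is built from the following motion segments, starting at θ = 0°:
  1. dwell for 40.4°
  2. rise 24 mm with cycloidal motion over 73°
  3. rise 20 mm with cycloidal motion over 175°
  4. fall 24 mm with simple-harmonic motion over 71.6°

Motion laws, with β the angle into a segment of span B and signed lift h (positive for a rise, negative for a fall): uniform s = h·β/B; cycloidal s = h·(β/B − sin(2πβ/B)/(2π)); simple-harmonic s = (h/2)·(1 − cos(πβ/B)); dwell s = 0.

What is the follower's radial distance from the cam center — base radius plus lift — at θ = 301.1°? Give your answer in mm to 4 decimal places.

seg 1 [0°–40.4°] dwell: s stays 0.0000
seg 2 [40.4°–113.4°] cycloidal, h=24: full span → s += 24 → s = 24.0000
seg 3 [113.4°–288.4°] cycloidal, h=20: full span → s += 20 → s = 44.0000
seg 4 [288.4°–360°] simple-harmonic, h=-24: θ=301.1° here. β=12.7, B=71.6. -24/2·(1 − cos(π·0.1774)) = -1.8154 → s = 42.1846
radial distance = base radius + s = 29 + 42.1846 = 71.1846

71.1846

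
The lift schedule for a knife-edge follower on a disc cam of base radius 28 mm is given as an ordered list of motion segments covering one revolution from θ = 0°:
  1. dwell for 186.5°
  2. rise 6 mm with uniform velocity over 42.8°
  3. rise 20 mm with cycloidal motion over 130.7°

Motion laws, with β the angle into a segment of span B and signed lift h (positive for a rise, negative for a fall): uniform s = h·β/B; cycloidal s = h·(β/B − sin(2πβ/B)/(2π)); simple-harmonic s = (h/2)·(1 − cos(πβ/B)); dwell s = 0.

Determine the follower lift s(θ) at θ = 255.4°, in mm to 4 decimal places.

seg 1 [0°–186.5°] dwell: s stays 0.0000
seg 2 [186.5°–229.3°] uniform, h=6: full span → s += 6 → s = 6.0000
seg 3 [229.3°–360°] cycloidal, h=20: θ=255.4° here. β=26.1, B=130.7. 20·(0.1997 − sin(2π·0.1997)/(2π)) = 0.9685 → s = 6.9685

6.9685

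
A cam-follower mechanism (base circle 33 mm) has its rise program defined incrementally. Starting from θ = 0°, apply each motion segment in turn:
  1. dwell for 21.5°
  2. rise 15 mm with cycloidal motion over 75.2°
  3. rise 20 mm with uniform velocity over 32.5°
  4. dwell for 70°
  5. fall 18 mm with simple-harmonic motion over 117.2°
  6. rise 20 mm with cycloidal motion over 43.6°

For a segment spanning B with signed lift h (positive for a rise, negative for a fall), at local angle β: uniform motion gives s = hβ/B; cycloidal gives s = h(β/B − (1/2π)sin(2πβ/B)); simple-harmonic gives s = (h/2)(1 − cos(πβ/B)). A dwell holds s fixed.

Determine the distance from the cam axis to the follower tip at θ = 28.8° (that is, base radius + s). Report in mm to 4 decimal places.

seg 1 [0°–21.5°] dwell: s stays 0.0000
seg 2 [21.5°–96.7°] cycloidal, h=15: θ=28.8° here. β=7.3, B=75.2. 15·(0.0971 − sin(2π·0.0971)/(2π)) = 0.0886 → s = 0.0886
radial distance = base radius + s = 33 + 0.0886 = 33.0886

33.0886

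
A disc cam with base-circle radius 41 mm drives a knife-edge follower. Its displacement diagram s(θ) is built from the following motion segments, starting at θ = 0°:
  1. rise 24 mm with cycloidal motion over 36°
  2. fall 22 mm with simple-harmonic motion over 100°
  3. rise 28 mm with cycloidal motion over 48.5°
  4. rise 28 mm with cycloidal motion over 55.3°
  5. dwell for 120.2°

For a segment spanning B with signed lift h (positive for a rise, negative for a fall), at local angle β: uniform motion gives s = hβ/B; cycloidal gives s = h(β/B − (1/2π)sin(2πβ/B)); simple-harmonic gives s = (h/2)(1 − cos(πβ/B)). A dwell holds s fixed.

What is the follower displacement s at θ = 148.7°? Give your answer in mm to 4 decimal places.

seg 1 [0°–36°] cycloidal, h=24: full span → s += 24 → s = 24.0000
seg 2 [36°–136°] simple-harmonic, h=-22: full span → s += -22 → s = 2.0000
seg 3 [136°–184.5°] cycloidal, h=28: θ=148.7° here. β=12.7, B=48.5. 28·(0.2619 − sin(2π·0.2619)/(2π)) = 2.8880 → s = 4.8880

4.8880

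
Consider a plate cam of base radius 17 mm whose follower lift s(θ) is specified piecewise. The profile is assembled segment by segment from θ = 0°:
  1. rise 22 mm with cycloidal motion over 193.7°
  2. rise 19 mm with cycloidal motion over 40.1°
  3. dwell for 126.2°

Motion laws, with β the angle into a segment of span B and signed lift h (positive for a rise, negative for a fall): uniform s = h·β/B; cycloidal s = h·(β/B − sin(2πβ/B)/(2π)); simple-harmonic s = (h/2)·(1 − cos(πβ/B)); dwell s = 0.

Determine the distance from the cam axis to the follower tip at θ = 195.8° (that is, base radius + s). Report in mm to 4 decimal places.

seg 1 [0°–193.7°] cycloidal, h=22: full span → s += 22 → s = 22.0000
seg 2 [193.7°–233.8°] cycloidal, h=19: θ=195.8° here. β=2.1, B=40.1. 19·(0.0524 − sin(2π·0.0524)/(2π)) = 0.0179 → s = 22.0179
radial distance = base radius + s = 17 + 22.0179 = 39.0179

39.0179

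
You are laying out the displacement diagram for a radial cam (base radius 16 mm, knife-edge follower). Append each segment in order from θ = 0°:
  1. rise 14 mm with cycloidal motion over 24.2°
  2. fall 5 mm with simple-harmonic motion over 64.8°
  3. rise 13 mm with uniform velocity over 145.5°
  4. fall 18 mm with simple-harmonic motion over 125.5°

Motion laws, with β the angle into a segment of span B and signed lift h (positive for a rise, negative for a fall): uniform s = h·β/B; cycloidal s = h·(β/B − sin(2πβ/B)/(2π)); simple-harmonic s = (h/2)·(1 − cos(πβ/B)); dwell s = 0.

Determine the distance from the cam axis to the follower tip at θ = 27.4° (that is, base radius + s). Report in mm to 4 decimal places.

seg 1 [0°–24.2°] cycloidal, h=14: full span → s += 14 → s = 14.0000
seg 2 [24.2°–89°] simple-harmonic, h=-5: θ=27.4° here. β=3.2, B=64.8. -5/2·(1 − cos(π·0.0494)) = -0.0300 → s = 13.9700
radial distance = base radius + s = 16 + 13.9700 = 29.9700

29.9700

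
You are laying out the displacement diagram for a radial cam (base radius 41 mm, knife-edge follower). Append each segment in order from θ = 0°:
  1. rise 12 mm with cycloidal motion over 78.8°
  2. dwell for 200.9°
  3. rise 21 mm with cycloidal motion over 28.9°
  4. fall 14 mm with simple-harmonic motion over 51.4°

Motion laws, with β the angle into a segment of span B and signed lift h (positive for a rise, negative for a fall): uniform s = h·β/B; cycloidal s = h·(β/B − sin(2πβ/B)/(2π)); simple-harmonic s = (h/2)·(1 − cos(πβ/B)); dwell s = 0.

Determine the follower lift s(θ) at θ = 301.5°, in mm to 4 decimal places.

seg 1 [0°–78.8°] cycloidal, h=12: full span → s += 12 → s = 12.0000
seg 2 [78.8°–279.7°] dwell: s stays 12.0000
seg 3 [279.7°–308.6°] cycloidal, h=21: θ=301.5° here. β=21.8, B=28.9. 21·(0.7543 − sin(2π·0.7543)/(2π)) = 19.1819 → s = 31.1819

31.1819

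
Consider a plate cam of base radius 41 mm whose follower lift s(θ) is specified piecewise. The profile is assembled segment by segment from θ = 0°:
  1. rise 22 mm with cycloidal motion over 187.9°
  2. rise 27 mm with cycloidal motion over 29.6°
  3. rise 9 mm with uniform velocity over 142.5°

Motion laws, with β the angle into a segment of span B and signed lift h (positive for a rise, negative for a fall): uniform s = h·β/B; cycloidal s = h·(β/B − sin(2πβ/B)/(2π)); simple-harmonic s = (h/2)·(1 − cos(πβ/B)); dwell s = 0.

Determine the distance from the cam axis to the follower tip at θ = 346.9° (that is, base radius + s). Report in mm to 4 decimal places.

seg 1 [0°–187.9°] cycloidal, h=22: full span → s += 22 → s = 22.0000
seg 2 [187.9°–217.5°] cycloidal, h=27: full span → s += 27 → s = 49.0000
seg 3 [217.5°–360°] uniform, h=9: θ=346.9° here. β=129.4, B=142.5. 9·129.4/142.5 = 8.1726 → s = 57.1726
radial distance = base radius + s = 41 + 57.1726 = 98.1726

98.1726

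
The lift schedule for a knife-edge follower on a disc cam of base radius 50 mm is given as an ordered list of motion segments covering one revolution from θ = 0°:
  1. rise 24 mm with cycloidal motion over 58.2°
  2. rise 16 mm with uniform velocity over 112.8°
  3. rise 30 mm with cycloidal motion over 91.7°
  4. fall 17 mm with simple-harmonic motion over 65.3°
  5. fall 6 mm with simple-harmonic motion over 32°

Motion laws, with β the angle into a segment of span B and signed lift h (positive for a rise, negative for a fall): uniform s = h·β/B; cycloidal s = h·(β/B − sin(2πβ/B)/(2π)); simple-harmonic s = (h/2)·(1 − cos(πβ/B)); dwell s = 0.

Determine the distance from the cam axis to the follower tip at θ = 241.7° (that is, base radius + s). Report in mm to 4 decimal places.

seg 1 [0°–58.2°] cycloidal, h=24: full span → s += 24 → s = 24.0000
seg 2 [58.2°–171°] uniform, h=16: full span → s += 16 → s = 40.0000
seg 3 [171°–262.7°] cycloidal, h=30: θ=241.7° here. β=70.7, B=91.7. 30·(0.7710 − sin(2π·0.7710)/(2π)) = 27.8629 → s = 67.8629
radial distance = base radius + s = 50 + 67.8629 = 117.8629

117.8629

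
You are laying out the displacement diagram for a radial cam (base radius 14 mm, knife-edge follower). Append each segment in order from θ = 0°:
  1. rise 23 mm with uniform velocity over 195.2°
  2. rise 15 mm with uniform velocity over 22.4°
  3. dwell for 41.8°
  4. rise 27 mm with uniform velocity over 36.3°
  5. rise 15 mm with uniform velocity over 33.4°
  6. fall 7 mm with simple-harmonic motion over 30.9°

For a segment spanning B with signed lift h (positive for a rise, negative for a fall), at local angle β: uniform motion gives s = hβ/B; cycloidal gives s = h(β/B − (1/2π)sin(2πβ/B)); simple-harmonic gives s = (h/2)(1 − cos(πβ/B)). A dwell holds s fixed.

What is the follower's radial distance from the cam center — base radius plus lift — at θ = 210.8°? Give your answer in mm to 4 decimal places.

seg 1 [0°–195.2°] uniform, h=23: full span → s += 23 → s = 23.0000
seg 2 [195.2°–217.6°] uniform, h=15: θ=210.8° here. β=15.6, B=22.4. 15·15.6/22.4 = 10.4464 → s = 33.4464
radial distance = base radius + s = 14 + 33.4464 = 47.4464

47.4464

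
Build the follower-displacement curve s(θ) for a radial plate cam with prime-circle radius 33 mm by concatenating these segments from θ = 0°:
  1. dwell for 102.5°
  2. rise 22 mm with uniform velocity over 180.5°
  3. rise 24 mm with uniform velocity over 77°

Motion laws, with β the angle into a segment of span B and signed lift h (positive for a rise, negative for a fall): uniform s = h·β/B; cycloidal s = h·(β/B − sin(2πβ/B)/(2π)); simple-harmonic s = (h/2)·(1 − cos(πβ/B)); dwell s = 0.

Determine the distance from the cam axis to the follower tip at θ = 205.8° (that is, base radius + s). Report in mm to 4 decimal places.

seg 1 [0°–102.5°] dwell: s stays 0.0000
seg 2 [102.5°–283°] uniform, h=22: θ=205.8° here. β=103.3, B=180.5. 22·103.3/180.5 = 12.5906 → s = 12.5906
radial distance = base radius + s = 33 + 12.5906 = 45.5906

45.5906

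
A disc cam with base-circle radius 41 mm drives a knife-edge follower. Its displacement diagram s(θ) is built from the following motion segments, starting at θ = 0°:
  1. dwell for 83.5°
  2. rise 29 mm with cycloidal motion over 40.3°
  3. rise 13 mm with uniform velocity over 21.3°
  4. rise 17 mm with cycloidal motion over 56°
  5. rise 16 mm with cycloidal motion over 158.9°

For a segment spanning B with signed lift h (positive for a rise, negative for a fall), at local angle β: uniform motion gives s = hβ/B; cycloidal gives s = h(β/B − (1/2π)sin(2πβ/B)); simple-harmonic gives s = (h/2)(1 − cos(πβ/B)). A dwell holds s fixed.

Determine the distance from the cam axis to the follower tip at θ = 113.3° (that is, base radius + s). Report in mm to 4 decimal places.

seg 1 [0°–83.5°] dwell: s stays 0.0000
seg 2 [83.5°–123.8°] cycloidal, h=29: θ=113.3° here. β=29.8, B=40.3. 29·(0.7395 − sin(2π·0.7395)/(2π)) = 26.0495 → s = 26.0495
radial distance = base radius + s = 41 + 26.0495 = 67.0495

67.0495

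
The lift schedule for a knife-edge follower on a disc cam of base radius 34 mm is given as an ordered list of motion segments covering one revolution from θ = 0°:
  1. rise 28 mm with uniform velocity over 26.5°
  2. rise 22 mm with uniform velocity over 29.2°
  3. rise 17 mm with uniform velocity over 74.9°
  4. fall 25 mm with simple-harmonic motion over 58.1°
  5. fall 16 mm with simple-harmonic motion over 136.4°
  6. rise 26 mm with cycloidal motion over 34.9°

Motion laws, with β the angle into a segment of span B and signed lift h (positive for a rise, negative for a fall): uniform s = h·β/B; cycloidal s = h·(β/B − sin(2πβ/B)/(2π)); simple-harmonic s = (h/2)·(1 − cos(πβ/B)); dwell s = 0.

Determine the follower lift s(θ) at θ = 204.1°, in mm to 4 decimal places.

seg 1 [0°–26.5°] uniform, h=28: full span → s += 28 → s = 28.0000
seg 2 [26.5°–55.7°] uniform, h=22: full span → s += 22 → s = 50.0000
seg 3 [55.7°–130.6°] uniform, h=17: full span → s += 17 → s = 67.0000
seg 4 [130.6°–188.7°] simple-harmonic, h=-25: full span → s += -25 → s = 42.0000
seg 5 [188.7°–325.1°] simple-harmonic, h=-16: θ=204.1° here. β=15.4, B=136.4. -16/2·(1 − cos(π·0.1129)) = -0.4980 → s = 41.5020

41.5020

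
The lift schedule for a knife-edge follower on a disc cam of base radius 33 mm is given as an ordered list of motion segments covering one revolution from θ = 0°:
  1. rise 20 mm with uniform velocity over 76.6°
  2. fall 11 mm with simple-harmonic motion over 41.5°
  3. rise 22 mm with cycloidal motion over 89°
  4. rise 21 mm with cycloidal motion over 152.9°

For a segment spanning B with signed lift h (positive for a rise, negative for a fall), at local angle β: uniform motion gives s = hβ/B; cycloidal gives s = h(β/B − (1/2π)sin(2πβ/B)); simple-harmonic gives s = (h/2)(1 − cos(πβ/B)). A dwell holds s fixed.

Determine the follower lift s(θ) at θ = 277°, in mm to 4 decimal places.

seg 1 [0°–76.6°] uniform, h=20: full span → s += 20 → s = 20.0000
seg 2 [76.6°–118.1°] simple-harmonic, h=-11: full span → s += -11 → s = 9.0000
seg 3 [118.1°–207.1°] cycloidal, h=22: full span → s += 22 → s = 31.0000
seg 4 [207.1°–360°] cycloidal, h=21: θ=277° here. β=69.9, B=152.9. 21·(0.4572 − sin(2π·0.4572)/(2π)) = 8.7116 → s = 39.7116

39.7116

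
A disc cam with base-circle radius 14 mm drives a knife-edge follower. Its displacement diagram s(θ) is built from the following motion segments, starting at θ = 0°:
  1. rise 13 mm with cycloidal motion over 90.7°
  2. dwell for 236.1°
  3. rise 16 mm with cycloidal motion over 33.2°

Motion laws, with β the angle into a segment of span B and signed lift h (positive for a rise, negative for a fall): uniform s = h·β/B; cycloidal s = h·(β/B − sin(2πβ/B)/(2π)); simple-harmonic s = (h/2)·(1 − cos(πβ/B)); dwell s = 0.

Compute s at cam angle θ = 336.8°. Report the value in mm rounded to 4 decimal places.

seg 1 [0°–90.7°] cycloidal, h=13: full span → s += 13 → s = 13.0000
seg 2 [90.7°–326.8°] dwell: s stays 13.0000
seg 3 [326.8°–360°] cycloidal, h=16: θ=336.8° here. β=10, B=33.2. 16·(0.3012 − sin(2π·0.3012)/(2π)) = 2.4035 → s = 15.4035

15.4035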